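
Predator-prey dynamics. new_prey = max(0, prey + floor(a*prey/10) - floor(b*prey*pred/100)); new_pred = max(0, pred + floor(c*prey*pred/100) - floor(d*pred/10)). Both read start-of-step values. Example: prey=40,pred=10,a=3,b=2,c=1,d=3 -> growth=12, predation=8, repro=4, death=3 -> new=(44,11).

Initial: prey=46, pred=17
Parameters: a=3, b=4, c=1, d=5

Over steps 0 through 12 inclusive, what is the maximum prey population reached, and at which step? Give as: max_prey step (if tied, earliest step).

Step 1: prey: 46+13-31=28; pred: 17+7-8=16
Step 2: prey: 28+8-17=19; pred: 16+4-8=12
Step 3: prey: 19+5-9=15; pred: 12+2-6=8
Step 4: prey: 15+4-4=15; pred: 8+1-4=5
Step 5: prey: 15+4-3=16; pred: 5+0-2=3
Step 6: prey: 16+4-1=19; pred: 3+0-1=2
Step 7: prey: 19+5-1=23; pred: 2+0-1=1
Step 8: prey: 23+6-0=29; pred: 1+0-0=1
Step 9: prey: 29+8-1=36; pred: 1+0-0=1
Step 10: prey: 36+10-1=45; pred: 1+0-0=1
Step 11: prey: 45+13-1=57; pred: 1+0-0=1
Step 12: prey: 57+17-2=72; pred: 1+0-0=1
Max prey = 72 at step 12

Answer: 72 12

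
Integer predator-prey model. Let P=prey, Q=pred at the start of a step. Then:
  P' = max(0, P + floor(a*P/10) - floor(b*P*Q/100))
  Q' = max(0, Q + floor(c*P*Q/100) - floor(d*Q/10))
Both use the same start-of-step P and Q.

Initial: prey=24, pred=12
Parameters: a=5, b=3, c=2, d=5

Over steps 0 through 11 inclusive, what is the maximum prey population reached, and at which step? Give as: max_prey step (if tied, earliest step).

Answer: 44 5

Derivation:
Step 1: prey: 24+12-8=28; pred: 12+5-6=11
Step 2: prey: 28+14-9=33; pred: 11+6-5=12
Step 3: prey: 33+16-11=38; pred: 12+7-6=13
Step 4: prey: 38+19-14=43; pred: 13+9-6=16
Step 5: prey: 43+21-20=44; pred: 16+13-8=21
Step 6: prey: 44+22-27=39; pred: 21+18-10=29
Step 7: prey: 39+19-33=25; pred: 29+22-14=37
Step 8: prey: 25+12-27=10; pred: 37+18-18=37
Step 9: prey: 10+5-11=4; pred: 37+7-18=26
Step 10: prey: 4+2-3=3; pred: 26+2-13=15
Step 11: prey: 3+1-1=3; pred: 15+0-7=8
Max prey = 44 at step 5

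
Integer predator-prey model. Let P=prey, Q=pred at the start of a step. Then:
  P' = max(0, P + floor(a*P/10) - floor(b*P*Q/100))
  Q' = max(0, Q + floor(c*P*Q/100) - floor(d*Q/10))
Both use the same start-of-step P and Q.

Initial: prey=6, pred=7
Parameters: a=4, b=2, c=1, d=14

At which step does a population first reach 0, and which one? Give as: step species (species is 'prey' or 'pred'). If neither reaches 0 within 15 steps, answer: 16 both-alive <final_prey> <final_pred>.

Step 1: prey: 6+2-0=8; pred: 7+0-9=0
First extinction: pred at step 1

Answer: 1 pred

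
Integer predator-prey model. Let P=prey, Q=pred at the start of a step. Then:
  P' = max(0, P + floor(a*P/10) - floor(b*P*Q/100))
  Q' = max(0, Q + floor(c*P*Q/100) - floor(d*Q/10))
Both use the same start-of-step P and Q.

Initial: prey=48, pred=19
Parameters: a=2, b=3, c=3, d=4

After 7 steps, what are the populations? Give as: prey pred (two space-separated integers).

Step 1: prey: 48+9-27=30; pred: 19+27-7=39
Step 2: prey: 30+6-35=1; pred: 39+35-15=59
Step 3: prey: 1+0-1=0; pred: 59+1-23=37
Step 4: prey: 0+0-0=0; pred: 37+0-14=23
Step 5: prey: 0+0-0=0; pred: 23+0-9=14
Step 6: prey: 0+0-0=0; pred: 14+0-5=9
Step 7: prey: 0+0-0=0; pred: 9+0-3=6

Answer: 0 6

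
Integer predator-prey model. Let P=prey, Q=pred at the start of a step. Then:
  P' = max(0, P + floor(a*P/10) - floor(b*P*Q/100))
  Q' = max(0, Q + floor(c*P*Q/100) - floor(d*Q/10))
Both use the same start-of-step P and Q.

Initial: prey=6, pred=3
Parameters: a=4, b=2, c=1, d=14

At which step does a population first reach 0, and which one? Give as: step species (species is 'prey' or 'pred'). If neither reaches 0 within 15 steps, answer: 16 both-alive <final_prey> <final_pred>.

Step 1: prey: 6+2-0=8; pred: 3+0-4=0
First extinction: pred at step 1

Answer: 1 pred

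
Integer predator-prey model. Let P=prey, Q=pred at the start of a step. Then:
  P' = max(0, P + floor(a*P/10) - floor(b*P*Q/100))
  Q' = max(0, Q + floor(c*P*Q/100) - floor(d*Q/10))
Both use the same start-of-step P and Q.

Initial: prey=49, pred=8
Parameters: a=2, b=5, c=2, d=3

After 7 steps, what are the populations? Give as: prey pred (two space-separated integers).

Step 1: prey: 49+9-19=39; pred: 8+7-2=13
Step 2: prey: 39+7-25=21; pred: 13+10-3=20
Step 3: prey: 21+4-21=4; pred: 20+8-6=22
Step 4: prey: 4+0-4=0; pred: 22+1-6=17
Step 5: prey: 0+0-0=0; pred: 17+0-5=12
Step 6: prey: 0+0-0=0; pred: 12+0-3=9
Step 7: prey: 0+0-0=0; pred: 9+0-2=7

Answer: 0 7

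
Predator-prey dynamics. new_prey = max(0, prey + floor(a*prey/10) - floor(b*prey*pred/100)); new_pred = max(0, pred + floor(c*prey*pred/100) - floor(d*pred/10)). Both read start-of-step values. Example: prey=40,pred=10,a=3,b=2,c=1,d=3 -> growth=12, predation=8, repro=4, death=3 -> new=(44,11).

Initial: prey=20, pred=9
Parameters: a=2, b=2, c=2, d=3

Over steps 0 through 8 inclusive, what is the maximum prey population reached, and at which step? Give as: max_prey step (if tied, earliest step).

Step 1: prey: 20+4-3=21; pred: 9+3-2=10
Step 2: prey: 21+4-4=21; pred: 10+4-3=11
Step 3: prey: 21+4-4=21; pred: 11+4-3=12
Step 4: prey: 21+4-5=20; pred: 12+5-3=14
Step 5: prey: 20+4-5=19; pred: 14+5-4=15
Step 6: prey: 19+3-5=17; pred: 15+5-4=16
Step 7: prey: 17+3-5=15; pred: 16+5-4=17
Step 8: prey: 15+3-5=13; pred: 17+5-5=17
Max prey = 21 at step 1

Answer: 21 1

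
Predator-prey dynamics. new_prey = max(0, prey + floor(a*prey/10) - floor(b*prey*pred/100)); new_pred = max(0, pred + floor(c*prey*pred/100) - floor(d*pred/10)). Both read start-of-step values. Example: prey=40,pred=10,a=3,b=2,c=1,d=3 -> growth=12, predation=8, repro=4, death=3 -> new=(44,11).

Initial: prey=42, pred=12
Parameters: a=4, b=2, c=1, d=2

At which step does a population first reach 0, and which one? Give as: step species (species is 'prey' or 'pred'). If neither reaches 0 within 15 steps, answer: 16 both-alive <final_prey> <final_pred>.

Answer: 16 both-alive 1 11

Derivation:
Step 1: prey: 42+16-10=48; pred: 12+5-2=15
Step 2: prey: 48+19-14=53; pred: 15+7-3=19
Step 3: prey: 53+21-20=54; pred: 19+10-3=26
Step 4: prey: 54+21-28=47; pred: 26+14-5=35
Step 5: prey: 47+18-32=33; pred: 35+16-7=44
Step 6: prey: 33+13-29=17; pred: 44+14-8=50
Step 7: prey: 17+6-17=6; pred: 50+8-10=48
Step 8: prey: 6+2-5=3; pred: 48+2-9=41
Step 9: prey: 3+1-2=2; pred: 41+1-8=34
Step 10: prey: 2+0-1=1; pred: 34+0-6=28
Step 11: prey: 1+0-0=1; pred: 28+0-5=23
Step 12: prey: 1+0-0=1; pred: 23+0-4=19
Step 13: prey: 1+0-0=1; pred: 19+0-3=16
Step 14: prey: 1+0-0=1; pred: 16+0-3=13
Step 15: prey: 1+0-0=1; pred: 13+0-2=11
No extinction within 15 steps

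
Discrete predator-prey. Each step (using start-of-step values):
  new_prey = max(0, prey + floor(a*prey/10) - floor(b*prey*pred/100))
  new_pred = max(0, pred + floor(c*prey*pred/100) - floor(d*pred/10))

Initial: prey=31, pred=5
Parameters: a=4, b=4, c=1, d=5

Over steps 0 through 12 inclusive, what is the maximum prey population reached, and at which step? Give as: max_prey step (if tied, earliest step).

Step 1: prey: 31+12-6=37; pred: 5+1-2=4
Step 2: prey: 37+14-5=46; pred: 4+1-2=3
Step 3: prey: 46+18-5=59; pred: 3+1-1=3
Step 4: prey: 59+23-7=75; pred: 3+1-1=3
Step 5: prey: 75+30-9=96; pred: 3+2-1=4
Step 6: prey: 96+38-15=119; pred: 4+3-2=5
Step 7: prey: 119+47-23=143; pred: 5+5-2=8
Step 8: prey: 143+57-45=155; pred: 8+11-4=15
Step 9: prey: 155+62-93=124; pred: 15+23-7=31
Step 10: prey: 124+49-153=20; pred: 31+38-15=54
Step 11: prey: 20+8-43=0; pred: 54+10-27=37
Step 12: prey: 0+0-0=0; pred: 37+0-18=19
Max prey = 155 at step 8

Answer: 155 8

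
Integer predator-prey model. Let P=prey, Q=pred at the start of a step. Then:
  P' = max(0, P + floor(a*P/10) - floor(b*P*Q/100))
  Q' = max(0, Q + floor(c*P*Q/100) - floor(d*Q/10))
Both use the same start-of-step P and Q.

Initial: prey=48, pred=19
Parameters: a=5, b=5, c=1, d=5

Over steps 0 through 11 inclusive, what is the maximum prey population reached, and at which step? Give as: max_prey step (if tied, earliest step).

Answer: 119 11

Derivation:
Step 1: prey: 48+24-45=27; pred: 19+9-9=19
Step 2: prey: 27+13-25=15; pred: 19+5-9=15
Step 3: prey: 15+7-11=11; pred: 15+2-7=10
Step 4: prey: 11+5-5=11; pred: 10+1-5=6
Step 5: prey: 11+5-3=13; pred: 6+0-3=3
Step 6: prey: 13+6-1=18; pred: 3+0-1=2
Step 7: prey: 18+9-1=26; pred: 2+0-1=1
Step 8: prey: 26+13-1=38; pred: 1+0-0=1
Step 9: prey: 38+19-1=56; pred: 1+0-0=1
Step 10: prey: 56+28-2=82; pred: 1+0-0=1
Step 11: prey: 82+41-4=119; pred: 1+0-0=1
Max prey = 119 at step 11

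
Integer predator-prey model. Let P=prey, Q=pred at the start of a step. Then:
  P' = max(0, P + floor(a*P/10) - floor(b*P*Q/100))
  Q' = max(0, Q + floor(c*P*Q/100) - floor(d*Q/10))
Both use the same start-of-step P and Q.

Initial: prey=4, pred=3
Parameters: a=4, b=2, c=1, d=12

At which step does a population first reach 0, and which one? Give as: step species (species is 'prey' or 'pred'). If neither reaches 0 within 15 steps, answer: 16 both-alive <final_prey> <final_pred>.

Answer: 1 pred

Derivation:
Step 1: prey: 4+1-0=5; pred: 3+0-3=0
First extinction: pred at step 1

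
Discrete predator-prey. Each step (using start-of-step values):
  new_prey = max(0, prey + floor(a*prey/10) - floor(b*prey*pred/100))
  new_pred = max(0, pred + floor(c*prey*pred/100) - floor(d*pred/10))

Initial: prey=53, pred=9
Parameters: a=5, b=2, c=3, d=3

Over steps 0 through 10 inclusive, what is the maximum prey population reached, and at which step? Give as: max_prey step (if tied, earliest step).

Step 1: prey: 53+26-9=70; pred: 9+14-2=21
Step 2: prey: 70+35-29=76; pred: 21+44-6=59
Step 3: prey: 76+38-89=25; pred: 59+134-17=176
Step 4: prey: 25+12-88=0; pred: 176+132-52=256
Step 5: prey: 0+0-0=0; pred: 256+0-76=180
Step 6: prey: 0+0-0=0; pred: 180+0-54=126
Step 7: prey: 0+0-0=0; pred: 126+0-37=89
Step 8: prey: 0+0-0=0; pred: 89+0-26=63
Step 9: prey: 0+0-0=0; pred: 63+0-18=45
Step 10: prey: 0+0-0=0; pred: 45+0-13=32
Max prey = 76 at step 2

Answer: 76 2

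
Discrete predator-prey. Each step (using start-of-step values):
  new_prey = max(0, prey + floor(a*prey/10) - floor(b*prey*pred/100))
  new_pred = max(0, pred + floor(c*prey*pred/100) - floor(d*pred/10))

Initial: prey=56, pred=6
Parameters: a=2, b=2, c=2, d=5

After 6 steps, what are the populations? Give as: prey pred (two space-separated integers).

Answer: 2 41

Derivation:
Step 1: prey: 56+11-6=61; pred: 6+6-3=9
Step 2: prey: 61+12-10=63; pred: 9+10-4=15
Step 3: prey: 63+12-18=57; pred: 15+18-7=26
Step 4: prey: 57+11-29=39; pred: 26+29-13=42
Step 5: prey: 39+7-32=14; pred: 42+32-21=53
Step 6: prey: 14+2-14=2; pred: 53+14-26=41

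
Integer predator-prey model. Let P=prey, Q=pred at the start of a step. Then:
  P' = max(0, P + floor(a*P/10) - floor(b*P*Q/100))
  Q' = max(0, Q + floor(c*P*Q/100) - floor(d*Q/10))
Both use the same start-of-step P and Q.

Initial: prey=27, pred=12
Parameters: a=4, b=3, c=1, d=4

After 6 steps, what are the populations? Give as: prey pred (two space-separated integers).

Answer: 51 8

Derivation:
Step 1: prey: 27+10-9=28; pred: 12+3-4=11
Step 2: prey: 28+11-9=30; pred: 11+3-4=10
Step 3: prey: 30+12-9=33; pred: 10+3-4=9
Step 4: prey: 33+13-8=38; pred: 9+2-3=8
Step 5: prey: 38+15-9=44; pred: 8+3-3=8
Step 6: prey: 44+17-10=51; pred: 8+3-3=8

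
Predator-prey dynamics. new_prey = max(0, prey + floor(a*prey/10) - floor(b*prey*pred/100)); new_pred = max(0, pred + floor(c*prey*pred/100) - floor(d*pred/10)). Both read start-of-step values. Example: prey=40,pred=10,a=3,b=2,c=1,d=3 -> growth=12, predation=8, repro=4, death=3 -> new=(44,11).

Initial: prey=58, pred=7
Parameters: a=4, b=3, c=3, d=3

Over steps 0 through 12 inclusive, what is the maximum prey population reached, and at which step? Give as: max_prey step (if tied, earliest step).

Answer: 69 1

Derivation:
Step 1: prey: 58+23-12=69; pred: 7+12-2=17
Step 2: prey: 69+27-35=61; pred: 17+35-5=47
Step 3: prey: 61+24-86=0; pred: 47+86-14=119
Step 4: prey: 0+0-0=0; pred: 119+0-35=84
Step 5: prey: 0+0-0=0; pred: 84+0-25=59
Step 6: prey: 0+0-0=0; pred: 59+0-17=42
Step 7: prey: 0+0-0=0; pred: 42+0-12=30
Step 8: prey: 0+0-0=0; pred: 30+0-9=21
Step 9: prey: 0+0-0=0; pred: 21+0-6=15
Step 10: prey: 0+0-0=0; pred: 15+0-4=11
Step 11: prey: 0+0-0=0; pred: 11+0-3=8
Step 12: prey: 0+0-0=0; pred: 8+0-2=6
Max prey = 69 at step 1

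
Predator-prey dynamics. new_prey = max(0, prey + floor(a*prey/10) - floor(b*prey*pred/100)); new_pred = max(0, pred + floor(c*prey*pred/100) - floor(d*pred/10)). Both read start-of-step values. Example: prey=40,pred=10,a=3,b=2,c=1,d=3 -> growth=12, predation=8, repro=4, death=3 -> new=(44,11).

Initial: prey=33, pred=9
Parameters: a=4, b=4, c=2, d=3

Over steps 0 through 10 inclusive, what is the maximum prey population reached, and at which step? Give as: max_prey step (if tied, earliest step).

Step 1: prey: 33+13-11=35; pred: 9+5-2=12
Step 2: prey: 35+14-16=33; pred: 12+8-3=17
Step 3: prey: 33+13-22=24; pred: 17+11-5=23
Step 4: prey: 24+9-22=11; pred: 23+11-6=28
Step 5: prey: 11+4-12=3; pred: 28+6-8=26
Step 6: prey: 3+1-3=1; pred: 26+1-7=20
Step 7: prey: 1+0-0=1; pred: 20+0-6=14
Step 8: prey: 1+0-0=1; pred: 14+0-4=10
Step 9: prey: 1+0-0=1; pred: 10+0-3=7
Step 10: prey: 1+0-0=1; pred: 7+0-2=5
Max prey = 35 at step 1

Answer: 35 1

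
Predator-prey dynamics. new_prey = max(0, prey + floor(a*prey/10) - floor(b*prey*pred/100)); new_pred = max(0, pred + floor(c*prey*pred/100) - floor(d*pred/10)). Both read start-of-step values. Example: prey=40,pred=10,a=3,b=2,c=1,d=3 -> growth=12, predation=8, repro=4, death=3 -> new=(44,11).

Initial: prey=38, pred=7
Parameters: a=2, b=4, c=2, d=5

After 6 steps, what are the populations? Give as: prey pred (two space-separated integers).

Step 1: prey: 38+7-10=35; pred: 7+5-3=9
Step 2: prey: 35+7-12=30; pred: 9+6-4=11
Step 3: prey: 30+6-13=23; pred: 11+6-5=12
Step 4: prey: 23+4-11=16; pred: 12+5-6=11
Step 5: prey: 16+3-7=12; pred: 11+3-5=9
Step 6: prey: 12+2-4=10; pred: 9+2-4=7

Answer: 10 7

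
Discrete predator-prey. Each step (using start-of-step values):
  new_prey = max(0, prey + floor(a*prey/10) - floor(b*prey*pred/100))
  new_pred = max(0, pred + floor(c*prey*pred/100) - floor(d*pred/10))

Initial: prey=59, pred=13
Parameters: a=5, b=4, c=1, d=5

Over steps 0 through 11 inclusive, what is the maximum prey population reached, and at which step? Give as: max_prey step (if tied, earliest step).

Step 1: prey: 59+29-30=58; pred: 13+7-6=14
Step 2: prey: 58+29-32=55; pred: 14+8-7=15
Step 3: prey: 55+27-33=49; pred: 15+8-7=16
Step 4: prey: 49+24-31=42; pred: 16+7-8=15
Step 5: prey: 42+21-25=38; pred: 15+6-7=14
Step 6: prey: 38+19-21=36; pred: 14+5-7=12
Step 7: prey: 36+18-17=37; pred: 12+4-6=10
Step 8: prey: 37+18-14=41; pred: 10+3-5=8
Step 9: prey: 41+20-13=48; pred: 8+3-4=7
Step 10: prey: 48+24-13=59; pred: 7+3-3=7
Step 11: prey: 59+29-16=72; pred: 7+4-3=8
Max prey = 72 at step 11

Answer: 72 11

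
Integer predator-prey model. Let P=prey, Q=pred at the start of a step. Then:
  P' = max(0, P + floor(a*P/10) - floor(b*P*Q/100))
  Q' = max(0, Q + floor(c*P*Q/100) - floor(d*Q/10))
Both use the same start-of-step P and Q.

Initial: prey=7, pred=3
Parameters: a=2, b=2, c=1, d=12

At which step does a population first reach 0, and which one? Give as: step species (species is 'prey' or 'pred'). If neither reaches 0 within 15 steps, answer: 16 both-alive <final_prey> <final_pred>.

Answer: 1 pred

Derivation:
Step 1: prey: 7+1-0=8; pred: 3+0-3=0
First extinction: pred at step 1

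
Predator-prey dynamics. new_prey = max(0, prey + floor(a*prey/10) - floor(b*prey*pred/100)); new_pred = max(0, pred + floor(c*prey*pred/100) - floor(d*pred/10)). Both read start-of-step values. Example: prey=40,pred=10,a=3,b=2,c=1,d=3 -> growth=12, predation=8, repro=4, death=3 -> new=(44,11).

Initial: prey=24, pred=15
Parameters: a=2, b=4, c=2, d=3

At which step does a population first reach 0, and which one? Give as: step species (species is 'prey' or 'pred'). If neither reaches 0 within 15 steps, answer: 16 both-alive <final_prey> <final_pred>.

Step 1: prey: 24+4-14=14; pred: 15+7-4=18
Step 2: prey: 14+2-10=6; pred: 18+5-5=18
Step 3: prey: 6+1-4=3; pred: 18+2-5=15
Step 4: prey: 3+0-1=2; pred: 15+0-4=11
Step 5: prey: 2+0-0=2; pred: 11+0-3=8
Step 6: prey: 2+0-0=2; pred: 8+0-2=6
Step 7: prey: 2+0-0=2; pred: 6+0-1=5
Step 8: prey: 2+0-0=2; pred: 5+0-1=4
Step 9: prey: 2+0-0=2; pred: 4+0-1=3
Step 10: prey: 2+0-0=2; pred: 3+0-0=3
Steps 11-15: state stable at prey=2, pred=3 (no change)
No extinction within 15 steps

Answer: 16 both-alive 2 3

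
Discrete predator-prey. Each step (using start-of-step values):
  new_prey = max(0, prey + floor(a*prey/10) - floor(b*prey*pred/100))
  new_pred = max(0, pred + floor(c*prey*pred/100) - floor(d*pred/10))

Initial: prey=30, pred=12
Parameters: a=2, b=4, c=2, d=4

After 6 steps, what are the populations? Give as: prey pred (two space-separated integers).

Answer: 5 5

Derivation:
Step 1: prey: 30+6-14=22; pred: 12+7-4=15
Step 2: prey: 22+4-13=13; pred: 15+6-6=15
Step 3: prey: 13+2-7=8; pred: 15+3-6=12
Step 4: prey: 8+1-3=6; pred: 12+1-4=9
Step 5: prey: 6+1-2=5; pred: 9+1-3=7
Step 6: prey: 5+1-1=5; pred: 7+0-2=5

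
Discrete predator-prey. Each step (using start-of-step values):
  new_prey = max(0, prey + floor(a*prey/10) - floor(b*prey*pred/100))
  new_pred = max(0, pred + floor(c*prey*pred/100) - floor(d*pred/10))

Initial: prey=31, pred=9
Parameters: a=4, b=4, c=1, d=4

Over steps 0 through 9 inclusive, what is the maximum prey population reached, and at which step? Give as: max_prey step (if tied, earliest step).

Answer: 58 8

Derivation:
Step 1: prey: 31+12-11=32; pred: 9+2-3=8
Step 2: prey: 32+12-10=34; pred: 8+2-3=7
Step 3: prey: 34+13-9=38; pred: 7+2-2=7
Step 4: prey: 38+15-10=43; pred: 7+2-2=7
Step 5: prey: 43+17-12=48; pred: 7+3-2=8
Step 6: prey: 48+19-15=52; pred: 8+3-3=8
Step 7: prey: 52+20-16=56; pred: 8+4-3=9
Step 8: prey: 56+22-20=58; pred: 9+5-3=11
Step 9: prey: 58+23-25=56; pred: 11+6-4=13
Max prey = 58 at step 8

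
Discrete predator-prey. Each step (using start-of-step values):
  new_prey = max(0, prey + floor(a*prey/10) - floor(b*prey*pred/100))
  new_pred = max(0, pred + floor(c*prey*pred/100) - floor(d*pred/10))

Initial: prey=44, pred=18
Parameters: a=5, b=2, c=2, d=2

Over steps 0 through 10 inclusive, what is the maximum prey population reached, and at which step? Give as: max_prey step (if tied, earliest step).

Step 1: prey: 44+22-15=51; pred: 18+15-3=30
Step 2: prey: 51+25-30=46; pred: 30+30-6=54
Step 3: prey: 46+23-49=20; pred: 54+49-10=93
Step 4: prey: 20+10-37=0; pred: 93+37-18=112
Step 5: prey: 0+0-0=0; pred: 112+0-22=90
Step 6: prey: 0+0-0=0; pred: 90+0-18=72
Step 7: prey: 0+0-0=0; pred: 72+0-14=58
Step 8: prey: 0+0-0=0; pred: 58+0-11=47
Step 9: prey: 0+0-0=0; pred: 47+0-9=38
Step 10: prey: 0+0-0=0; pred: 38+0-7=31
Max prey = 51 at step 1

Answer: 51 1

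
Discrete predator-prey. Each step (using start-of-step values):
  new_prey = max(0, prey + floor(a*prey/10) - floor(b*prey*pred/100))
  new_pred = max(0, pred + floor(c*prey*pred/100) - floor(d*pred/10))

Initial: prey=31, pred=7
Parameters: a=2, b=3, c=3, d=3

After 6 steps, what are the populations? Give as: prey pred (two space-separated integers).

Step 1: prey: 31+6-6=31; pred: 7+6-2=11
Step 2: prey: 31+6-10=27; pred: 11+10-3=18
Step 3: prey: 27+5-14=18; pred: 18+14-5=27
Step 4: prey: 18+3-14=7; pred: 27+14-8=33
Step 5: prey: 7+1-6=2; pred: 33+6-9=30
Step 6: prey: 2+0-1=1; pred: 30+1-9=22

Answer: 1 22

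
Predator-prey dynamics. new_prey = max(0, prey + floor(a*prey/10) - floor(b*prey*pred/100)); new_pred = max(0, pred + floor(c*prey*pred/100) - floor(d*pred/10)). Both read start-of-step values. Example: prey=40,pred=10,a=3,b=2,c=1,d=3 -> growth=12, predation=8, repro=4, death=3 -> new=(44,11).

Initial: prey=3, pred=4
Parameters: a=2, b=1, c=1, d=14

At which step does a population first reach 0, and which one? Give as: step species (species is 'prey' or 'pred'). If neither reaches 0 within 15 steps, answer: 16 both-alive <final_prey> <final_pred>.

Answer: 1 pred

Derivation:
Step 1: prey: 3+0-0=3; pred: 4+0-5=0
First extinction: pred at step 1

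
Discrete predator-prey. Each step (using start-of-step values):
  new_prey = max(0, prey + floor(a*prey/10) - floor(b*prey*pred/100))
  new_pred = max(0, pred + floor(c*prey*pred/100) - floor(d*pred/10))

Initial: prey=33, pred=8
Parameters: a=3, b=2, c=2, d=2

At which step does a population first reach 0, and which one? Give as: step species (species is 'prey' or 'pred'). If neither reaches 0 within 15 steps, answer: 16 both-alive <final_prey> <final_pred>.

Answer: 7 prey

Derivation:
Step 1: prey: 33+9-5=37; pred: 8+5-1=12
Step 2: prey: 37+11-8=40; pred: 12+8-2=18
Step 3: prey: 40+12-14=38; pred: 18+14-3=29
Step 4: prey: 38+11-22=27; pred: 29+22-5=46
Step 5: prey: 27+8-24=11; pred: 46+24-9=61
Step 6: prey: 11+3-13=1; pred: 61+13-12=62
Step 7: prey: 1+0-1=0; pred: 62+1-12=51
First extinction: prey at step 7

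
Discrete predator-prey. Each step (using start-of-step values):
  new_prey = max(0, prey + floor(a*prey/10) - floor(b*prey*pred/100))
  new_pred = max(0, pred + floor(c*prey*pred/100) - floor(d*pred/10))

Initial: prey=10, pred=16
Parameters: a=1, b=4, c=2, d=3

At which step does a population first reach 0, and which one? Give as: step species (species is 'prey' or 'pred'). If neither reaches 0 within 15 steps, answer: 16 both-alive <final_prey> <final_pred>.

Answer: 16 both-alive 2 3

Derivation:
Step 1: prey: 10+1-6=5; pred: 16+3-4=15
Step 2: prey: 5+0-3=2; pred: 15+1-4=12
Step 3: prey: 2+0-0=2; pred: 12+0-3=9
Step 4: prey: 2+0-0=2; pred: 9+0-2=7
Step 5: prey: 2+0-0=2; pred: 7+0-2=5
Step 6: prey: 2+0-0=2; pred: 5+0-1=4
Step 7: prey: 2+0-0=2; pred: 4+0-1=3
Step 8: prey: 2+0-0=2; pred: 3+0-0=3
Steps 9-15: state stable at prey=2, pred=3 (no change)
No extinction within 15 steps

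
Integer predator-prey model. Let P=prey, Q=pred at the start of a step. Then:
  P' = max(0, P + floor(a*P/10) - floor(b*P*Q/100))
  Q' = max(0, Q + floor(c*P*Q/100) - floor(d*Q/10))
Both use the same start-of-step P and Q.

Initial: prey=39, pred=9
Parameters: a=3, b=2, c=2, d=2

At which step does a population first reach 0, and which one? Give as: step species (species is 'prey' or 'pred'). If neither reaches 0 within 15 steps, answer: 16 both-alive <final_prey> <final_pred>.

Answer: 6 prey

Derivation:
Step 1: prey: 39+11-7=43; pred: 9+7-1=15
Step 2: prey: 43+12-12=43; pred: 15+12-3=24
Step 3: prey: 43+12-20=35; pred: 24+20-4=40
Step 4: prey: 35+10-28=17; pred: 40+28-8=60
Step 5: prey: 17+5-20=2; pred: 60+20-12=68
Step 6: prey: 2+0-2=0; pred: 68+2-13=57
First extinction: prey at step 6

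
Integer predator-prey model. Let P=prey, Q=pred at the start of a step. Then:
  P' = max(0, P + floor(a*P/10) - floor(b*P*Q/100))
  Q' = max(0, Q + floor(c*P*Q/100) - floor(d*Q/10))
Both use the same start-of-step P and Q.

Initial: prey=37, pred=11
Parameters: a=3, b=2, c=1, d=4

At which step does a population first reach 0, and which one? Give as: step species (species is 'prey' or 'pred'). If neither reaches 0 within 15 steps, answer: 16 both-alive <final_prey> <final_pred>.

Answer: 16 both-alive 21 13

Derivation:
Step 1: prey: 37+11-8=40; pred: 11+4-4=11
Step 2: prey: 40+12-8=44; pred: 11+4-4=11
Step 3: prey: 44+13-9=48; pred: 11+4-4=11
Step 4: prey: 48+14-10=52; pred: 11+5-4=12
Step 5: prey: 52+15-12=55; pred: 12+6-4=14
Step 6: prey: 55+16-15=56; pred: 14+7-5=16
Step 7: prey: 56+16-17=55; pred: 16+8-6=18
Step 8: prey: 55+16-19=52; pred: 18+9-7=20
Step 9: prey: 52+15-20=47; pred: 20+10-8=22
Step 10: prey: 47+14-20=41; pred: 22+10-8=24
Step 11: prey: 41+12-19=34; pred: 24+9-9=24
Step 12: prey: 34+10-16=28; pred: 24+8-9=23
Step 13: prey: 28+8-12=24; pred: 23+6-9=20
Step 14: prey: 24+7-9=22; pred: 20+4-8=16
Step 15: prey: 22+6-7=21; pred: 16+3-6=13
No extinction within 15 steps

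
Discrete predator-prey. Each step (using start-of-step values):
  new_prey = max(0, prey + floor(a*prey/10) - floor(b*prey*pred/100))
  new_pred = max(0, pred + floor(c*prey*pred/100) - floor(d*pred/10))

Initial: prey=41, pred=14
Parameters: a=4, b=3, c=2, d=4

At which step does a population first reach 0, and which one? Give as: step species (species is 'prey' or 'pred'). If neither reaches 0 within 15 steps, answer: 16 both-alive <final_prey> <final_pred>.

Step 1: prey: 41+16-17=40; pred: 14+11-5=20
Step 2: prey: 40+16-24=32; pred: 20+16-8=28
Step 3: prey: 32+12-26=18; pred: 28+17-11=34
Step 4: prey: 18+7-18=7; pred: 34+12-13=33
Step 5: prey: 7+2-6=3; pred: 33+4-13=24
Step 6: prey: 3+1-2=2; pred: 24+1-9=16
Step 7: prey: 2+0-0=2; pred: 16+0-6=10
Step 8: prey: 2+0-0=2; pred: 10+0-4=6
Step 9: prey: 2+0-0=2; pred: 6+0-2=4
Step 10: prey: 2+0-0=2; pred: 4+0-1=3
Step 11: prey: 2+0-0=2; pred: 3+0-1=2
Step 12: prey: 2+0-0=2; pred: 2+0-0=2
Steps 13-15: state stable at prey=2, pred=2 (no change)
No extinction within 15 steps

Answer: 16 both-alive 2 2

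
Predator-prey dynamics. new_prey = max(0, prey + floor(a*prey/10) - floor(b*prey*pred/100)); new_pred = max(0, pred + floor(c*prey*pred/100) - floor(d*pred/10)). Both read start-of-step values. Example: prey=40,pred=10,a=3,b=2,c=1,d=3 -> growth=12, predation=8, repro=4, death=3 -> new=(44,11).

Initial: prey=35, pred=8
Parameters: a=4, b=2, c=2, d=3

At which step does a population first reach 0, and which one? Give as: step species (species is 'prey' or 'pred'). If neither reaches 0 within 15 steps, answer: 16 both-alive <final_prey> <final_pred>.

Answer: 6 prey

Derivation:
Step 1: prey: 35+14-5=44; pred: 8+5-2=11
Step 2: prey: 44+17-9=52; pred: 11+9-3=17
Step 3: prey: 52+20-17=55; pred: 17+17-5=29
Step 4: prey: 55+22-31=46; pred: 29+31-8=52
Step 5: prey: 46+18-47=17; pred: 52+47-15=84
Step 6: prey: 17+6-28=0; pred: 84+28-25=87
First extinction: prey at step 6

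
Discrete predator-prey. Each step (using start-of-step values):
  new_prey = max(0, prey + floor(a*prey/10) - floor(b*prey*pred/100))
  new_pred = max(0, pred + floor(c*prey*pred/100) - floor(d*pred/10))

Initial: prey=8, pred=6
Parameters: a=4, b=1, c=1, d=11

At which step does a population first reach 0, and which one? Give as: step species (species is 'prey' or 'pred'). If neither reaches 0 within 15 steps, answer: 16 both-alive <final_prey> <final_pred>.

Step 1: prey: 8+3-0=11; pred: 6+0-6=0
First extinction: pred at step 1

Answer: 1 pred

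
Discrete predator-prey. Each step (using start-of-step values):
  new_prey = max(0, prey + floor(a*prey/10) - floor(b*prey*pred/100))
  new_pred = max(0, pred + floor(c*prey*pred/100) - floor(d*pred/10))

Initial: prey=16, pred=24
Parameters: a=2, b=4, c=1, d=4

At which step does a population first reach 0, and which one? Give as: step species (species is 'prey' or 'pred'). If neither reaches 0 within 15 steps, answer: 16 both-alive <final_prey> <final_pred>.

Answer: 16 both-alive 2 2

Derivation:
Step 1: prey: 16+3-15=4; pred: 24+3-9=18
Step 2: prey: 4+0-2=2; pred: 18+0-7=11
Step 3: prey: 2+0-0=2; pred: 11+0-4=7
Step 4: prey: 2+0-0=2; pred: 7+0-2=5
Step 5: prey: 2+0-0=2; pred: 5+0-2=3
Step 6: prey: 2+0-0=2; pred: 3+0-1=2
Step 7: prey: 2+0-0=2; pred: 2+0-0=2
Steps 8-15: state stable at prey=2, pred=2 (no change)
No extinction within 15 steps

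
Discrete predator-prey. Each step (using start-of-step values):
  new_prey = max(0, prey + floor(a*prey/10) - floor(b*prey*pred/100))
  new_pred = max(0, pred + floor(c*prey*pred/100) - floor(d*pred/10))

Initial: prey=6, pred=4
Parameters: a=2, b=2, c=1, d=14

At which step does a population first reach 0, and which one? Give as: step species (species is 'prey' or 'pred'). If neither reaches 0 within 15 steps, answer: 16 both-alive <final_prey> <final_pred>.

Step 1: prey: 6+1-0=7; pred: 4+0-5=0
First extinction: pred at step 1

Answer: 1 pred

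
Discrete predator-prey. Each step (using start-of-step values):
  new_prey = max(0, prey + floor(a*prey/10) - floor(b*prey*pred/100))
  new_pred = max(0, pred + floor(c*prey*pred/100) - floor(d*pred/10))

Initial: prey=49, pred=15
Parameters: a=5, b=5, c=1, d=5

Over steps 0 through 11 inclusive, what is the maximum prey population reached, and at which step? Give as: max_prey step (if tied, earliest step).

Step 1: prey: 49+24-36=37; pred: 15+7-7=15
Step 2: prey: 37+18-27=28; pred: 15+5-7=13
Step 3: prey: 28+14-18=24; pred: 13+3-6=10
Step 4: prey: 24+12-12=24; pred: 10+2-5=7
Step 5: prey: 24+12-8=28; pred: 7+1-3=5
Step 6: prey: 28+14-7=35; pred: 5+1-2=4
Step 7: prey: 35+17-7=45; pred: 4+1-2=3
Step 8: prey: 45+22-6=61; pred: 3+1-1=3
Step 9: prey: 61+30-9=82; pred: 3+1-1=3
Step 10: prey: 82+41-12=111; pred: 3+2-1=4
Step 11: prey: 111+55-22=144; pred: 4+4-2=6
Max prey = 144 at step 11

Answer: 144 11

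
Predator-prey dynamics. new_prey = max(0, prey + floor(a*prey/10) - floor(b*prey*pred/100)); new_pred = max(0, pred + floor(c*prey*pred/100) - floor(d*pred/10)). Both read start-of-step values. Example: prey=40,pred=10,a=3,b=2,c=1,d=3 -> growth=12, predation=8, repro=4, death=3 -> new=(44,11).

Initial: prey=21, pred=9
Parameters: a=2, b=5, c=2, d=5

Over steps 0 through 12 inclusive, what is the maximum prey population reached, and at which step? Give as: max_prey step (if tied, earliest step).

Step 1: prey: 21+4-9=16; pred: 9+3-4=8
Step 2: prey: 16+3-6=13; pred: 8+2-4=6
Step 3: prey: 13+2-3=12; pred: 6+1-3=4
Step 4: prey: 12+2-2=12; pred: 4+0-2=2
Step 5: prey: 12+2-1=13; pred: 2+0-1=1
Step 6: prey: 13+2-0=15; pred: 1+0-0=1
Step 7: prey: 15+3-0=18; pred: 1+0-0=1
Step 8: prey: 18+3-0=21; pred: 1+0-0=1
Step 9: prey: 21+4-1=24; pred: 1+0-0=1
Step 10: prey: 24+4-1=27; pred: 1+0-0=1
Step 11: prey: 27+5-1=31; pred: 1+0-0=1
Step 12: prey: 31+6-1=36; pred: 1+0-0=1
Max prey = 36 at step 12

Answer: 36 12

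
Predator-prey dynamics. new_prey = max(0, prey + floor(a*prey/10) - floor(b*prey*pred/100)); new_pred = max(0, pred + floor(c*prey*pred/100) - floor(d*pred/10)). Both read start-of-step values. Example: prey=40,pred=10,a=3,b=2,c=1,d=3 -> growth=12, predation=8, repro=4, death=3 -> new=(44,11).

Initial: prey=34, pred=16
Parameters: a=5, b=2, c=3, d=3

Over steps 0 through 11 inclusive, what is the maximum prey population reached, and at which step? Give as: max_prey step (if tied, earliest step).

Step 1: prey: 34+17-10=41; pred: 16+16-4=28
Step 2: prey: 41+20-22=39; pred: 28+34-8=54
Step 3: prey: 39+19-42=16; pred: 54+63-16=101
Step 4: prey: 16+8-32=0; pred: 101+48-30=119
Step 5: prey: 0+0-0=0; pred: 119+0-35=84
Step 6: prey: 0+0-0=0; pred: 84+0-25=59
Step 7: prey: 0+0-0=0; pred: 59+0-17=42
Step 8: prey: 0+0-0=0; pred: 42+0-12=30
Step 9: prey: 0+0-0=0; pred: 30+0-9=21
Step 10: prey: 0+0-0=0; pred: 21+0-6=15
Step 11: prey: 0+0-0=0; pred: 15+0-4=11
Max prey = 41 at step 1

Answer: 41 1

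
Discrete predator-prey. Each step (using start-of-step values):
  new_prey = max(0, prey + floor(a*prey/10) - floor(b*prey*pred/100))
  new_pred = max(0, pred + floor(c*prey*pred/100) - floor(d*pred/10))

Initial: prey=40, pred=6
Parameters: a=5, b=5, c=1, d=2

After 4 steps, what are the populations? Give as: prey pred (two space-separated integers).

Answer: 50 18

Derivation:
Step 1: prey: 40+20-12=48; pred: 6+2-1=7
Step 2: prey: 48+24-16=56; pred: 7+3-1=9
Step 3: prey: 56+28-25=59; pred: 9+5-1=13
Step 4: prey: 59+29-38=50; pred: 13+7-2=18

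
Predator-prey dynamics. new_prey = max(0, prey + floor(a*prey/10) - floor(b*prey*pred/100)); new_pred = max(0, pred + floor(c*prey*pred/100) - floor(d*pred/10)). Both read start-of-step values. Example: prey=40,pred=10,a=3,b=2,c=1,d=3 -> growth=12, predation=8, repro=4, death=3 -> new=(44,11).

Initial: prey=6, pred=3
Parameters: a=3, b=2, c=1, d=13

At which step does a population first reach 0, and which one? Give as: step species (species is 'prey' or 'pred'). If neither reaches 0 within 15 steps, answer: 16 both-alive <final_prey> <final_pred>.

Step 1: prey: 6+1-0=7; pred: 3+0-3=0
First extinction: pred at step 1

Answer: 1 pred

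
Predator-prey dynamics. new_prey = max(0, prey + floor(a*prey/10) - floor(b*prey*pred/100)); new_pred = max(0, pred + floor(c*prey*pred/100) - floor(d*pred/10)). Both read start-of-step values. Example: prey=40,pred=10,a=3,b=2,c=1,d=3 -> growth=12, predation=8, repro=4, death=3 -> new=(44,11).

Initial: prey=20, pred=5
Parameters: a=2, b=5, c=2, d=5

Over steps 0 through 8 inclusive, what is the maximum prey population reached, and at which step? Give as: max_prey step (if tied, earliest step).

Step 1: prey: 20+4-5=19; pred: 5+2-2=5
Step 2: prey: 19+3-4=18; pred: 5+1-2=4
Step 3: prey: 18+3-3=18; pred: 4+1-2=3
Step 4: prey: 18+3-2=19; pred: 3+1-1=3
Step 5: prey: 19+3-2=20; pred: 3+1-1=3
Step 6: prey: 20+4-3=21; pred: 3+1-1=3
Step 7: prey: 21+4-3=22; pred: 3+1-1=3
Step 8: prey: 22+4-3=23; pred: 3+1-1=3
Max prey = 23 at step 8

Answer: 23 8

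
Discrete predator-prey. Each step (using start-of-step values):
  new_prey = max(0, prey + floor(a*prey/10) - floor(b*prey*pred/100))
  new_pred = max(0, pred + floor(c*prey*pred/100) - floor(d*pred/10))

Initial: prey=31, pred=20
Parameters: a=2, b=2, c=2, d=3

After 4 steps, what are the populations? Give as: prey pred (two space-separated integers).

Step 1: prey: 31+6-12=25; pred: 20+12-6=26
Step 2: prey: 25+5-13=17; pred: 26+13-7=32
Step 3: prey: 17+3-10=10; pred: 32+10-9=33
Step 4: prey: 10+2-6=6; pred: 33+6-9=30

Answer: 6 30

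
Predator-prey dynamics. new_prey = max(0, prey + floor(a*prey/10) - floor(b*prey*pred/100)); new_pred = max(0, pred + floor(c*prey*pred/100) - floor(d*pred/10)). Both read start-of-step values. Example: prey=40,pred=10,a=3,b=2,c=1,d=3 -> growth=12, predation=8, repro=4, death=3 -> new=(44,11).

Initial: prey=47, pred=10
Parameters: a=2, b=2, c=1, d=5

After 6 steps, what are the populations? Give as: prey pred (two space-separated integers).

Answer: 52 9

Derivation:
Step 1: prey: 47+9-9=47; pred: 10+4-5=9
Step 2: prey: 47+9-8=48; pred: 9+4-4=9
Step 3: prey: 48+9-8=49; pred: 9+4-4=9
Step 4: prey: 49+9-8=50; pred: 9+4-4=9
Step 5: prey: 50+10-9=51; pred: 9+4-4=9
Step 6: prey: 51+10-9=52; pred: 9+4-4=9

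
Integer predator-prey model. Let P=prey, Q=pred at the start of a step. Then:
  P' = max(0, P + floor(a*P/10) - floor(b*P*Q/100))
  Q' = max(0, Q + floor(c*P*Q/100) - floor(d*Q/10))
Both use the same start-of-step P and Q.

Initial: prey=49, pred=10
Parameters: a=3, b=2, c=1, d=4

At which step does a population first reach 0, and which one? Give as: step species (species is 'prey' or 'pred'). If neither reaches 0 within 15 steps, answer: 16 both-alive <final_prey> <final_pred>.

Step 1: prey: 49+14-9=54; pred: 10+4-4=10
Step 2: prey: 54+16-10=60; pred: 10+5-4=11
Step 3: prey: 60+18-13=65; pred: 11+6-4=13
Step 4: prey: 65+19-16=68; pred: 13+8-5=16
Step 5: prey: 68+20-21=67; pred: 16+10-6=20
Step 6: prey: 67+20-26=61; pred: 20+13-8=25
Step 7: prey: 61+18-30=49; pred: 25+15-10=30
Step 8: prey: 49+14-29=34; pred: 30+14-12=32
Step 9: prey: 34+10-21=23; pred: 32+10-12=30
Step 10: prey: 23+6-13=16; pred: 30+6-12=24
Step 11: prey: 16+4-7=13; pred: 24+3-9=18
Step 12: prey: 13+3-4=12; pred: 18+2-7=13
Step 13: prey: 12+3-3=12; pred: 13+1-5=9
Step 14: prey: 12+3-2=13; pred: 9+1-3=7
Step 15: prey: 13+3-1=15; pred: 7+0-2=5
No extinction within 15 steps

Answer: 16 both-alive 15 5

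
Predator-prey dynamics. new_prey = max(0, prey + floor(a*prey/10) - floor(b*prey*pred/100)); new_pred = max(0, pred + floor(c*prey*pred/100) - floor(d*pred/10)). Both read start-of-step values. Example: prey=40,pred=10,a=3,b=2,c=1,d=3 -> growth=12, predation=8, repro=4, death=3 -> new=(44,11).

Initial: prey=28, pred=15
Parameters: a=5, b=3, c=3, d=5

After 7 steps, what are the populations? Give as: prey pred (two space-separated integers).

Step 1: prey: 28+14-12=30; pred: 15+12-7=20
Step 2: prey: 30+15-18=27; pred: 20+18-10=28
Step 3: prey: 27+13-22=18; pred: 28+22-14=36
Step 4: prey: 18+9-19=8; pred: 36+19-18=37
Step 5: prey: 8+4-8=4; pred: 37+8-18=27
Step 6: prey: 4+2-3=3; pred: 27+3-13=17
Step 7: prey: 3+1-1=3; pred: 17+1-8=10

Answer: 3 10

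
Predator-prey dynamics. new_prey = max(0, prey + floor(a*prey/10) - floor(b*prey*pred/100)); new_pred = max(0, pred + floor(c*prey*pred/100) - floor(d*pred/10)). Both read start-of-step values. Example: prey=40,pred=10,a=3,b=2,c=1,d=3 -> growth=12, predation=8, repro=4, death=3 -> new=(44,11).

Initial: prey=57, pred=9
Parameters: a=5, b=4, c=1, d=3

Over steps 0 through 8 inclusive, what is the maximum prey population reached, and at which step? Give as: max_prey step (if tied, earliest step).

Answer: 66 2

Derivation:
Step 1: prey: 57+28-20=65; pred: 9+5-2=12
Step 2: prey: 65+32-31=66; pred: 12+7-3=16
Step 3: prey: 66+33-42=57; pred: 16+10-4=22
Step 4: prey: 57+28-50=35; pred: 22+12-6=28
Step 5: prey: 35+17-39=13; pred: 28+9-8=29
Step 6: prey: 13+6-15=4; pred: 29+3-8=24
Step 7: prey: 4+2-3=3; pred: 24+0-7=17
Step 8: prey: 3+1-2=2; pred: 17+0-5=12
Max prey = 66 at step 2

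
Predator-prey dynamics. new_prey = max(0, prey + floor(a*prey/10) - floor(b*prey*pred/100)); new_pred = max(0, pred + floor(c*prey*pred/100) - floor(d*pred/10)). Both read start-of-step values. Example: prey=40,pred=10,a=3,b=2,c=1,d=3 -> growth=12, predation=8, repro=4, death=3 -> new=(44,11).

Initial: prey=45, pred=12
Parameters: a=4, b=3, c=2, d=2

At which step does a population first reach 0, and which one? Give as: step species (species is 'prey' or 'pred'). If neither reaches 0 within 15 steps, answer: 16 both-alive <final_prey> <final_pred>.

Step 1: prey: 45+18-16=47; pred: 12+10-2=20
Step 2: prey: 47+18-28=37; pred: 20+18-4=34
Step 3: prey: 37+14-37=14; pred: 34+25-6=53
Step 4: prey: 14+5-22=0; pred: 53+14-10=57
First extinction: prey at step 4

Answer: 4 prey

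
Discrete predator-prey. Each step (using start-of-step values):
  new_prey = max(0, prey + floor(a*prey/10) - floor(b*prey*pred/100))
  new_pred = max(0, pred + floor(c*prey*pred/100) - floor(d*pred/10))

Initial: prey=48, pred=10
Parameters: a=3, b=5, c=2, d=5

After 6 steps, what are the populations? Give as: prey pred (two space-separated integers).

Answer: 4 4

Derivation:
Step 1: prey: 48+14-24=38; pred: 10+9-5=14
Step 2: prey: 38+11-26=23; pred: 14+10-7=17
Step 3: prey: 23+6-19=10; pred: 17+7-8=16
Step 4: prey: 10+3-8=5; pred: 16+3-8=11
Step 5: prey: 5+1-2=4; pred: 11+1-5=7
Step 6: prey: 4+1-1=4; pred: 7+0-3=4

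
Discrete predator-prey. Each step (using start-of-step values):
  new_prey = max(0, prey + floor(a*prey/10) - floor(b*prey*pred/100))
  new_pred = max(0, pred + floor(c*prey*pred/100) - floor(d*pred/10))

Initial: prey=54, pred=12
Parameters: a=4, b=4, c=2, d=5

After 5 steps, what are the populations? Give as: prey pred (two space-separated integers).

Step 1: prey: 54+21-25=50; pred: 12+12-6=18
Step 2: prey: 50+20-36=34; pred: 18+18-9=27
Step 3: prey: 34+13-36=11; pred: 27+18-13=32
Step 4: prey: 11+4-14=1; pred: 32+7-16=23
Step 5: prey: 1+0-0=1; pred: 23+0-11=12

Answer: 1 12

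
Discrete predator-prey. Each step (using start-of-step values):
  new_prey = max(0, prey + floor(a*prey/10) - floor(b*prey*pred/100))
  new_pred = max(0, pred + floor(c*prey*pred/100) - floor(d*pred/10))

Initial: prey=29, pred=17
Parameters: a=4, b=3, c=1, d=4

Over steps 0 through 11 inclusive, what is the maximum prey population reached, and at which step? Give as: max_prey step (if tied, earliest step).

Step 1: prey: 29+11-14=26; pred: 17+4-6=15
Step 2: prey: 26+10-11=25; pred: 15+3-6=12
Step 3: prey: 25+10-9=26; pred: 12+3-4=11
Step 4: prey: 26+10-8=28; pred: 11+2-4=9
Step 5: prey: 28+11-7=32; pred: 9+2-3=8
Step 6: prey: 32+12-7=37; pred: 8+2-3=7
Step 7: prey: 37+14-7=44; pred: 7+2-2=7
Step 8: prey: 44+17-9=52; pred: 7+3-2=8
Step 9: prey: 52+20-12=60; pred: 8+4-3=9
Step 10: prey: 60+24-16=68; pred: 9+5-3=11
Step 11: prey: 68+27-22=73; pred: 11+7-4=14
Max prey = 73 at step 11

Answer: 73 11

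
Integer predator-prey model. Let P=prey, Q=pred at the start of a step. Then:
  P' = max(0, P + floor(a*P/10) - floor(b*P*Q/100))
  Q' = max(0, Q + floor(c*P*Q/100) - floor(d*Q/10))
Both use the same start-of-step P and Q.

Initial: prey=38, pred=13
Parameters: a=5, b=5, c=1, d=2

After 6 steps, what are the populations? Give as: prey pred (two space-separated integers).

Step 1: prey: 38+19-24=33; pred: 13+4-2=15
Step 2: prey: 33+16-24=25; pred: 15+4-3=16
Step 3: prey: 25+12-20=17; pred: 16+4-3=17
Step 4: prey: 17+8-14=11; pred: 17+2-3=16
Step 5: prey: 11+5-8=8; pred: 16+1-3=14
Step 6: prey: 8+4-5=7; pred: 14+1-2=13

Answer: 7 13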